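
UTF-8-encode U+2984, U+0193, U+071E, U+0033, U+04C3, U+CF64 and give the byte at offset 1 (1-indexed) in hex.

1-indexed offset 1 is 0-indexed offset 0.
U+2984 → 3-byte form E2 A6 84 at offsets 0–2.
Offset 0 falls in char 1's range; it's byte 1 of E2 A6 84 = 0xE2.

0xE2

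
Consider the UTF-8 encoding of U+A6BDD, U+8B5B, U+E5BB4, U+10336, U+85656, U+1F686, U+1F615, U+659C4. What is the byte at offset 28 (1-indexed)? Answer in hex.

0xF1

1-indexed offset 28 is 0-indexed offset 27.
U+A6BDD → 4-byte form F2 A6 AF 9D at offsets 0–3.
U+8B5B → 3-byte form E8 AD 9B at offsets 4–6.
U+E5BB4 → 4-byte form F3 A5 AE B4 at offsets 7–10.
U+10336 → 4-byte form F0 90 8C B6 at offsets 11–14.
U+85656 → 4-byte form F2 85 99 96 at offsets 15–18.
U+1F686 → 4-byte form F0 9F 9A 86 at offsets 19–22.
U+1F615 → 4-byte form F0 9F 98 95 at offsets 23–26.
U+659C4 → 4-byte form F1 A5 A7 84 at offsets 27–30.
Offset 27 falls in char 8's range; it's byte 1 of F1 A5 A7 84 = 0xF1.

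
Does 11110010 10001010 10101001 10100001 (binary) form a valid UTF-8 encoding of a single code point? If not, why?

Leading byte 0xF2 = 11110010 → 4-byte form.
Continuation bytes 0x8A=10001010, 0xA9=10101001, 0xA1=10100001 all match 10xxxxxx.
Decoded value 0x8AA61 is ≥ 0x10000 (shortest form) and not a surrogate.

valid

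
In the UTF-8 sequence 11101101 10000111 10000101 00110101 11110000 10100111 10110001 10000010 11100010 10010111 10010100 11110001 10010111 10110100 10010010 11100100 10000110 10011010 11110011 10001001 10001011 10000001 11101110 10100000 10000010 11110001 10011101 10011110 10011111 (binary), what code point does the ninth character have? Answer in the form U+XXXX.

Offset 0: leading byte 0xED = 11101101 → 3-byte char #1 = ED 87 85.
Offset 3: leading byte 0x35 = 00110101 → 1-byte char #2 = 35.
Offset 4: leading byte 0xF0 = 11110000 → 4-byte char #3 = F0 A7 B1 82.
Offset 8: leading byte 0xE2 = 11100010 → 3-byte char #4 = E2 97 94.
Offset 11: leading byte 0xF1 = 11110001 → 4-byte char #5 = F1 97 B4 92.
Offset 15: leading byte 0xE4 = 11100100 → 3-byte char #6 = E4 86 9A.
Offset 18: leading byte 0xF3 = 11110011 → 4-byte char #7 = F3 89 8B 81.
Offset 22: leading byte 0xEE = 11101110 → 3-byte char #8 = EE A0 82.
Offset 25: leading byte 0xF1 = 11110001 → 4-byte char #9 = F1 9D 9E 9F.
Leading byte 0xF1 = 11110001 matches 11110xxx → 4-byte sequence.
Byte 1: 0xF1 = 11110001, payload 001 (3 bits).
Byte 2: 0x9D = 10011101 (10xxxxxx ✓), payload 011101.
Byte 3: 0x9E = 10011110 (10xxxxxx ✓), payload 011110.
Byte 4: 0x9F = 10011111 (10xxxxxx ✓), payload 011111.
Concatenate: 001011101011110011111 = 0x5D79F (21 bits → U+5D79F).

U+5D79F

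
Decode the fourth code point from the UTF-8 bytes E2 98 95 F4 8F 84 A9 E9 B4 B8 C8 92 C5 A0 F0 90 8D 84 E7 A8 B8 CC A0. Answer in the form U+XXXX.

U+0212

Offset 0: leading byte 0xE2 = 11100010 → 3-byte char #1 = E2 98 95.
Offset 3: leading byte 0xF4 = 11110100 → 4-byte char #2 = F4 8F 84 A9.
Offset 7: leading byte 0xE9 = 11101001 → 3-byte char #3 = E9 B4 B8.
Offset 10: leading byte 0xC8 = 11001000 → 2-byte char #4 = C8 92.
Leading byte 0xC8 = 11001000 matches 110xxxxx → 2-byte sequence.
Byte 1: 0xC8 = 11001000, payload 01000 (5 bits).
Byte 2: 0x92 = 10010010 (10xxxxxx ✓), payload 010010.
Concatenate: 01000010010 = 0x212 (11 bits → U+0212).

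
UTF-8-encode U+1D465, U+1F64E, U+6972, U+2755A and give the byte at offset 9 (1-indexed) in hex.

0xE6

1-indexed offset 9 is 0-indexed offset 8.
U+1D465 → 4-byte form F0 9D 91 A5 at offsets 0–3.
U+1F64E → 4-byte form F0 9F 99 8E at offsets 4–7.
U+6972 → 3-byte form E6 A5 B2 at offsets 8–10.
Offset 8 falls in char 3's range; it's byte 1 of E6 A5 B2 = 0xE6.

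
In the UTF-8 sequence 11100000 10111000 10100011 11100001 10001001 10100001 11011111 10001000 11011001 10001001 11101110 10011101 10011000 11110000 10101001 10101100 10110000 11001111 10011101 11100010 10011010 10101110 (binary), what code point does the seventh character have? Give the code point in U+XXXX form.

U+03DD

Offset 0: leading byte 0xE0 = 11100000 → 3-byte char #1 = E0 B8 A3.
Offset 3: leading byte 0xE1 = 11100001 → 3-byte char #2 = E1 89 A1.
Offset 6: leading byte 0xDF = 11011111 → 2-byte char #3 = DF 88.
Offset 8: leading byte 0xD9 = 11011001 → 2-byte char #4 = D9 89.
Offset 10: leading byte 0xEE = 11101110 → 3-byte char #5 = EE 9D 98.
Offset 13: leading byte 0xF0 = 11110000 → 4-byte char #6 = F0 A9 AC B0.
Offset 17: leading byte 0xCF = 11001111 → 2-byte char #7 = CF 9D.
Leading byte 0xCF = 11001111 matches 110xxxxx → 2-byte sequence.
Byte 1: 0xCF = 11001111, payload 01111 (5 bits).
Byte 2: 0x9D = 10011101 (10xxxxxx ✓), payload 011101.
Concatenate: 01111011101 = 0x3DD (11 bits → U+03DD).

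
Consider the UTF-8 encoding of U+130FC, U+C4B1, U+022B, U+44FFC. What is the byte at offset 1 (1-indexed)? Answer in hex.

1-indexed offset 1 is 0-indexed offset 0.
U+130FC → 4-byte form F0 93 83 BC at offsets 0–3.
Offset 0 falls in char 1's range; it's byte 1 of F0 93 83 BC = 0xF0.

0xF0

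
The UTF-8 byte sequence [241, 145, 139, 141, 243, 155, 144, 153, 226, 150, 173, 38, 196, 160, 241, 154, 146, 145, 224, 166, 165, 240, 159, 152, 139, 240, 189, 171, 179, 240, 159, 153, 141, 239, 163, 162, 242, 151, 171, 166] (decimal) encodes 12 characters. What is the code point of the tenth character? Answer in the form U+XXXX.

U+1F64D

Offset 0: leading byte 0xF1 = 11110001 → 4-byte char #1 = F1 91 8B 8D.
Offset 4: leading byte 0xF3 = 11110011 → 4-byte char #2 = F3 9B 90 99.
Offset 8: leading byte 0xE2 = 11100010 → 3-byte char #3 = E2 96 AD.
Offset 11: leading byte 0x26 = 00100110 → 1-byte char #4 = 26.
Offset 12: leading byte 0xC4 = 11000100 → 2-byte char #5 = C4 A0.
Offset 14: leading byte 0xF1 = 11110001 → 4-byte char #6 = F1 9A 92 91.
Offset 18: leading byte 0xE0 = 11100000 → 3-byte char #7 = E0 A6 A5.
Offset 21: leading byte 0xF0 = 11110000 → 4-byte char #8 = F0 9F 98 8B.
Offset 25: leading byte 0xF0 = 11110000 → 4-byte char #9 = F0 BD AB B3.
Offset 29: leading byte 0xF0 = 11110000 → 4-byte char #10 = F0 9F 99 8D.
Leading byte 0xF0 = 11110000 matches 11110xxx → 4-byte sequence.
Byte 1: 0xF0 = 11110000, payload 000 (3 bits).
Byte 2: 0x9F = 10011111 (10xxxxxx ✓), payload 011111.
Byte 3: 0x99 = 10011001 (10xxxxxx ✓), payload 011001.
Byte 4: 0x8D = 10001101 (10xxxxxx ✓), payload 001101.
Concatenate: 000011111011001001101 = 0x1F64D (21 bits → U+1F64D).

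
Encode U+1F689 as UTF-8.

F0 9F 9A 89

U+1F689 = 0x1F689 = 128649 decimal. In range U+10000–U+10FFFF → 4-byte form: 11110xxx 10xxxxxx 10xxxxxx 10xxxxxx.
Binary (21 bits): 000011111011010001001.
Split 3+6+6+6: 000 | 011111 | 011010 | 001001.
Byte 1: 11110000 = 0xF0.
Byte 2: 10011111 = 0x9F.
Byte 3: 10011010 = 0x9A.
Byte 4: 10001001 = 0x89.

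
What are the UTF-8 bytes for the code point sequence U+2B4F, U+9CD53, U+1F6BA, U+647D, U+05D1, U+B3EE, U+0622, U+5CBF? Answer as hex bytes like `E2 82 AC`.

E2 AD 8F F2 9C B5 93 F0 9F 9A BA E6 91 BD D7 91 EB 8F AE D8 A2 E5 B2 BF

U+2B4F: 3-byte form → E2 AD 8F.
U+9CD53: 4-byte form → F2 9C B5 93.
U+1F6BA: 4-byte form → F0 9F 9A BA.
U+647D: 3-byte form → E6 91 BD.
U+05D1: 2-byte form → D7 91.
U+B3EE: 3-byte form → EB 8F AE.
U+0622: 2-byte form → D8 A2.
U+5CBF: 3-byte form → E5 B2 BF.
Concatenated (24 bytes): E2 AD 8F F2 9C B5 93 F0 9F 9A BA E6 91 BD D7 91 EB 8F AE D8 A2 E5 B2 BF.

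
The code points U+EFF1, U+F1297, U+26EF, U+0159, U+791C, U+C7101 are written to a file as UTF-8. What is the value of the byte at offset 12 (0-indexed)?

U+EFF1 → 3-byte form EE BF B1 at offsets 0–2.
U+F1297 → 4-byte form F3 B1 8A 97 at offsets 3–6.
U+26EF → 3-byte form E2 9B AF at offsets 7–9.
U+0159 → 2-byte form C5 99 at offsets 10–11.
U+791C → 3-byte form E7 A4 9C at offsets 12–14.
Offset 12 falls in char 5's range; it's byte 1 of E7 A4 9C = 0xE7.

0xE7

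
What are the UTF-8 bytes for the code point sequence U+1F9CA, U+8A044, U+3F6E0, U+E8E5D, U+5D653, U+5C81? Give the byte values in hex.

F0 9F A7 8A F2 8A 81 84 F0 BF 9B A0 F3 A8 B9 9D F1 9D 99 93 E5 B2 81

U+1F9CA: 4-byte form → F0 9F A7 8A.
U+8A044: 4-byte form → F2 8A 81 84.
U+3F6E0: 4-byte form → F0 BF 9B A0.
U+E8E5D: 4-byte form → F3 A8 B9 9D.
U+5D653: 4-byte form → F1 9D 99 93.
U+5C81: 3-byte form → E5 B2 81.
Concatenated (23 bytes): F0 9F A7 8A F2 8A 81 84 F0 BF 9B A0 F3 A8 B9 9D F1 9D 99 93 E5 B2 81.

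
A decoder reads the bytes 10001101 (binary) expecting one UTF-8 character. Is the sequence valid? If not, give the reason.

invalid (continuation byte with no leading byte)

Byte 0x8D = 10001101 has the form 10xxxxxx — a continuation byte — but there is no preceding leading byte.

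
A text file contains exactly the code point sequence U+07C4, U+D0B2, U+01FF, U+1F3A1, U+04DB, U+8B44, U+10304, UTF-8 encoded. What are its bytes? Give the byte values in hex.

DF 84 ED 82 B2 C7 BF F0 9F 8E A1 D3 9B E8 AD 84 F0 90 8C 84

U+07C4: 2-byte form → DF 84.
U+D0B2: 3-byte form → ED 82 B2.
U+01FF: 2-byte form → C7 BF.
U+1F3A1: 4-byte form → F0 9F 8E A1.
U+04DB: 2-byte form → D3 9B.
U+8B44: 3-byte form → E8 AD 84.
U+10304: 4-byte form → F0 90 8C 84.
Concatenated (20 bytes): DF 84 ED 82 B2 C7 BF F0 9F 8E A1 D3 9B E8 AD 84 F0 90 8C 84.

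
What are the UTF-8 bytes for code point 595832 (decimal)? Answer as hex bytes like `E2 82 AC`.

U+91778 = 0x91778 = 595832 decimal. In range U+10000–U+10FFFF → 4-byte form: 11110xxx 10xxxxxx 10xxxxxx 10xxxxxx.
Binary (21 bits): 010010001011101111000.
Split 3+6+6+6: 010 | 010001 | 011101 | 111000.
Byte 1: 11110010 = 0xF2.
Byte 2: 10010001 = 0x91.
Byte 3: 10011101 = 0x9D.
Byte 4: 10111000 = 0xB8.

F2 91 9D B8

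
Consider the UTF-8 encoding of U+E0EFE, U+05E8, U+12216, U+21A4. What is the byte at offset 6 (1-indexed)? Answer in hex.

1-indexed offset 6 is 0-indexed offset 5.
U+E0EFE → 4-byte form F3 A0 BB BE at offsets 0–3.
U+05E8 → 2-byte form D7 A8 at offsets 4–5.
Offset 5 falls in char 2's range; it's byte 2 of D7 A8 = 0xA8.

0xA8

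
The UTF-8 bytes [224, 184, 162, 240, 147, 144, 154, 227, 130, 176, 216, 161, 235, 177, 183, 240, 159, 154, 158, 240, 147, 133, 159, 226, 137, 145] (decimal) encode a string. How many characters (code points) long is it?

Byte at offset 0: 0xE0 = 11100000 → 3-byte char (#1). Advance 3.
Byte at offset 3: 0xF0 = 11110000 → 4-byte char (#2). Advance 4.
Byte at offset 7: 0xE3 = 11100011 → 3-byte char (#3). Advance 3.
Byte at offset 10: 0xD8 = 11011000 → 2-byte char (#4). Advance 2.
Byte at offset 12: 0xEB = 11101011 → 3-byte char (#5). Advance 3.
Byte at offset 15: 0xF0 = 11110000 → 4-byte char (#6). Advance 4.
Byte at offset 19: 0xF0 = 11110000 → 4-byte char (#7). Advance 4.
Byte at offset 23: 0xE2 = 11100010 → 3-byte char (#8). Advance 3.
Reached end at offset 26 after 8 code points.

8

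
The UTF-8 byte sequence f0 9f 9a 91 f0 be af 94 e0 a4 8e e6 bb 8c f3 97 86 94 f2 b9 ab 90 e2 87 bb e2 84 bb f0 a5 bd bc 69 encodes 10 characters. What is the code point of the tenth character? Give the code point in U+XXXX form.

Offset 0: leading byte 0xF0 = 11110000 → 4-byte char #1 = F0 9F 9A 91.
Offset 4: leading byte 0xF0 = 11110000 → 4-byte char #2 = F0 BE AF 94.
Offset 8: leading byte 0xE0 = 11100000 → 3-byte char #3 = E0 A4 8E.
Offset 11: leading byte 0xE6 = 11100110 → 3-byte char #4 = E6 BB 8C.
Offset 14: leading byte 0xF3 = 11110011 → 4-byte char #5 = F3 97 86 94.
Offset 18: leading byte 0xF2 = 11110010 → 4-byte char #6 = F2 B9 AB 90.
Offset 22: leading byte 0xE2 = 11100010 → 3-byte char #7 = E2 87 BB.
Offset 25: leading byte 0xE2 = 11100010 → 3-byte char #8 = E2 84 BB.
Offset 28: leading byte 0xF0 = 11110000 → 4-byte char #9 = F0 A5 BD BC.
Offset 32: leading byte 0x69 = 01101001 → 1-byte char #10 = 69.
Leading byte 0x69 = 01101001 matches 0xxxxxxx → 1-byte sequence.
Byte 1: 0x69 = 01101001, payload 1101001 (7 bits).
Concatenate: 1101001 = 0x69 (7 bits → U+0069).

U+0069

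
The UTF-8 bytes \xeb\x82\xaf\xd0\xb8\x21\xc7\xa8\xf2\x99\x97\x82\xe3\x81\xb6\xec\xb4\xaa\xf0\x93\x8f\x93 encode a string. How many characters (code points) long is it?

8

Byte at offset 0: 0xEB = 11101011 → 3-byte char (#1). Advance 3.
Byte at offset 3: 0xD0 = 11010000 → 2-byte char (#2). Advance 2.
Byte at offset 5: 0x21 = 00100001 → 1-byte char (#3). Advance 1.
Byte at offset 6: 0xC7 = 11000111 → 2-byte char (#4). Advance 2.
Byte at offset 8: 0xF2 = 11110010 → 4-byte char (#5). Advance 4.
Byte at offset 12: 0xE3 = 11100011 → 3-byte char (#6). Advance 3.
Byte at offset 15: 0xEC = 11101100 → 3-byte char (#7). Advance 3.
Byte at offset 18: 0xF0 = 11110000 → 4-byte char (#8). Advance 4.
Reached end at offset 22 after 8 code points.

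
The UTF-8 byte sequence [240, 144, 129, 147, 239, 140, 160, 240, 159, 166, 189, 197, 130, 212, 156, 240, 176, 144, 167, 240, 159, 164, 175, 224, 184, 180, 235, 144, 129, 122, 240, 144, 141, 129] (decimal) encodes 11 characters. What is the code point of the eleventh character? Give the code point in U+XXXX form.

U+10341

Offset 0: leading byte 0xF0 = 11110000 → 4-byte char #1 = F0 90 81 93.
Offset 4: leading byte 0xEF = 11101111 → 3-byte char #2 = EF 8C A0.
Offset 7: leading byte 0xF0 = 11110000 → 4-byte char #3 = F0 9F A6 BD.
Offset 11: leading byte 0xC5 = 11000101 → 2-byte char #4 = C5 82.
Offset 13: leading byte 0xD4 = 11010100 → 2-byte char #5 = D4 9C.
Offset 15: leading byte 0xF0 = 11110000 → 4-byte char #6 = F0 B0 90 A7.
Offset 19: leading byte 0xF0 = 11110000 → 4-byte char #7 = F0 9F A4 AF.
Offset 23: leading byte 0xE0 = 11100000 → 3-byte char #8 = E0 B8 B4.
Offset 26: leading byte 0xEB = 11101011 → 3-byte char #9 = EB 90 81.
Offset 29: leading byte 0x7A = 01111010 → 1-byte char #10 = 7A.
Offset 30: leading byte 0xF0 = 11110000 → 4-byte char #11 = F0 90 8D 81.
Leading byte 0xF0 = 11110000 matches 11110xxx → 4-byte sequence.
Byte 1: 0xF0 = 11110000, payload 000 (3 bits).
Byte 2: 0x90 = 10010000 (10xxxxxx ✓), payload 010000.
Byte 3: 0x8D = 10001101 (10xxxxxx ✓), payload 001101.
Byte 4: 0x81 = 10000001 (10xxxxxx ✓), payload 000001.
Concatenate: 000010000001101000001 = 0x10341 (21 bits → U+10341).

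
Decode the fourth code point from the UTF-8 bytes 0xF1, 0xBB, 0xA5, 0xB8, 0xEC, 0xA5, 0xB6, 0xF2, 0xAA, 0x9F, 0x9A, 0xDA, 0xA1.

U+06A1

Offset 0: leading byte 0xF1 = 11110001 → 4-byte char #1 = F1 BB A5 B8.
Offset 4: leading byte 0xEC = 11101100 → 3-byte char #2 = EC A5 B6.
Offset 7: leading byte 0xF2 = 11110010 → 4-byte char #3 = F2 AA 9F 9A.
Offset 11: leading byte 0xDA = 11011010 → 2-byte char #4 = DA A1.
Leading byte 0xDA = 11011010 matches 110xxxxx → 2-byte sequence.
Byte 1: 0xDA = 11011010, payload 11010 (5 bits).
Byte 2: 0xA1 = 10100001 (10xxxxxx ✓), payload 100001.
Concatenate: 11010100001 = 0x6A1 (11 bits → U+06A1).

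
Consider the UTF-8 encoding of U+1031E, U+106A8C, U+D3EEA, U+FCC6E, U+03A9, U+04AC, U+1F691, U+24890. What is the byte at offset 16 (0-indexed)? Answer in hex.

U+1031E → 4-byte form F0 90 8C 9E at offsets 0–3.
U+106A8C → 4-byte form F4 86 AA 8C at offsets 4–7.
U+D3EEA → 4-byte form F3 93 BB AA at offsets 8–11.
U+FCC6E → 4-byte form F3 BC B1 AE at offsets 12–15.
U+03A9 → 2-byte form CE A9 at offsets 16–17.
Offset 16 falls in char 5's range; it's byte 1 of CE A9 = 0xCE.

0xCE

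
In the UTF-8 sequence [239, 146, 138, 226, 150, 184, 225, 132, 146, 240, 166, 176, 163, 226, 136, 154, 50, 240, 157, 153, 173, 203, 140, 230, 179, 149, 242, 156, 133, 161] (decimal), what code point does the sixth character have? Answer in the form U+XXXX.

U+0032

Offset 0: leading byte 0xEF = 11101111 → 3-byte char #1 = EF 92 8A.
Offset 3: leading byte 0xE2 = 11100010 → 3-byte char #2 = E2 96 B8.
Offset 6: leading byte 0xE1 = 11100001 → 3-byte char #3 = E1 84 92.
Offset 9: leading byte 0xF0 = 11110000 → 4-byte char #4 = F0 A6 B0 A3.
Offset 13: leading byte 0xE2 = 11100010 → 3-byte char #5 = E2 88 9A.
Offset 16: leading byte 0x32 = 00110010 → 1-byte char #6 = 32.
Leading byte 0x32 = 00110010 matches 0xxxxxxx → 1-byte sequence.
Byte 1: 0x32 = 00110010, payload 0110010 (7 bits).
Concatenate: 0110010 = 0x32 (7 bits → U+0032).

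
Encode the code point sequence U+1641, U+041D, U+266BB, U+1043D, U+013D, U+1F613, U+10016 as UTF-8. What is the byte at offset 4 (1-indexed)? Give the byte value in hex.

0xD0

1-indexed offset 4 is 0-indexed offset 3.
U+1641 → 3-byte form E1 99 81 at offsets 0–2.
U+041D → 2-byte form D0 9D at offsets 3–4.
Offset 3 falls in char 2's range; it's byte 1 of D0 9D = 0xD0.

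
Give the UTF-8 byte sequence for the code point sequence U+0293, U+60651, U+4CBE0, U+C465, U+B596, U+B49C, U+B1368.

U+0293: 2-byte form → CA 93.
U+60651: 4-byte form → F1 A0 99 91.
U+4CBE0: 4-byte form → F1 8C AF A0.
U+C465: 3-byte form → EC 91 A5.
U+B596: 3-byte form → EB 96 96.
U+B49C: 3-byte form → EB 92 9C.
U+B1368: 4-byte form → F2 B1 8D A8.
Concatenated (23 bytes): CA 93 F1 A0 99 91 F1 8C AF A0 EC 91 A5 EB 96 96 EB 92 9C F2 B1 8D A8.

CA 93 F1 A0 99 91 F1 8C AF A0 EC 91 A5 EB 96 96 EB 92 9C F2 B1 8D A8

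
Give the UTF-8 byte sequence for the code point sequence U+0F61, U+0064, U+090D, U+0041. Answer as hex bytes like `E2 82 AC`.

E0 BD A1 64 E0 A4 8D 41

U+0F61: 3-byte form → E0 BD A1.
U+0064: 1-byte form → 64.
U+090D: 3-byte form → E0 A4 8D.
U+0041: 1-byte form → 41.
Concatenated (8 bytes): E0 BD A1 64 E0 A4 8D 41.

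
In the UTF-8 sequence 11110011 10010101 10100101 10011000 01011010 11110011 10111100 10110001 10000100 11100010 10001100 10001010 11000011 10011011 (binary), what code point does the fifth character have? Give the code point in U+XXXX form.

Offset 0: leading byte 0xF3 = 11110011 → 4-byte char #1 = F3 95 A5 98.
Offset 4: leading byte 0x5A = 01011010 → 1-byte char #2 = 5A.
Offset 5: leading byte 0xF3 = 11110011 → 4-byte char #3 = F3 BC B1 84.
Offset 9: leading byte 0xE2 = 11100010 → 3-byte char #4 = E2 8C 8A.
Offset 12: leading byte 0xC3 = 11000011 → 2-byte char #5 = C3 9B.
Leading byte 0xC3 = 11000011 matches 110xxxxx → 2-byte sequence.
Byte 1: 0xC3 = 11000011, payload 00011 (5 bits).
Byte 2: 0x9B = 10011011 (10xxxxxx ✓), payload 011011.
Concatenate: 00011011011 = 0xDB (11 bits → U+00DB).

U+00DB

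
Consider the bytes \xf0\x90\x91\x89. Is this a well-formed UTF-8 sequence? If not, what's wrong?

valid

Leading byte 0xF0 = 11110000 → 4-byte form.
Continuation bytes 0x90=10010000, 0x91=10010001, 0x89=10001001 all match 10xxxxxx.
Decoded value 0x10449 is ≥ 0x10000 (shortest form) and not a surrogate.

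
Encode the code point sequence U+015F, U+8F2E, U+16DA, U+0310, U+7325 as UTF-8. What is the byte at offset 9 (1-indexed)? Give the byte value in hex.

1-indexed offset 9 is 0-indexed offset 8.
U+015F → 2-byte form C5 9F at offsets 0–1.
U+8F2E → 3-byte form E8 BC AE at offsets 2–4.
U+16DA → 3-byte form E1 9B 9A at offsets 5–7.
U+0310 → 2-byte form CC 90 at offsets 8–9.
Offset 8 falls in char 4's range; it's byte 1 of CC 90 = 0xCC.

0xCC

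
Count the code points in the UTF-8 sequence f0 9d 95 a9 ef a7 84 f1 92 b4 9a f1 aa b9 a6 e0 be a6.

Byte at offset 0: 0xF0 = 11110000 → 4-byte char (#1). Advance 4.
Byte at offset 4: 0xEF = 11101111 → 3-byte char (#2). Advance 3.
Byte at offset 7: 0xF1 = 11110001 → 4-byte char (#3). Advance 4.
Byte at offset 11: 0xF1 = 11110001 → 4-byte char (#4). Advance 4.
Byte at offset 15: 0xE0 = 11100000 → 3-byte char (#5). Advance 3.
Reached end at offset 18 after 5 code points.

5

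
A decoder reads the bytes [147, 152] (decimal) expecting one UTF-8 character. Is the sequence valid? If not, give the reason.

Byte 0x93 = 10010011 has the form 10xxxxxx — a continuation byte — but there is no preceding leading byte.

invalid (continuation byte with no leading byte)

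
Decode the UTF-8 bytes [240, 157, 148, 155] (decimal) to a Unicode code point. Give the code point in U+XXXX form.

Leading byte 0xF0 = 11110000 matches 11110xxx → 4-byte sequence.
Byte 1: 0xF0 = 11110000, payload 000 (3 bits).
Byte 2: 0x9D = 10011101 (10xxxxxx ✓), payload 011101.
Byte 3: 0x94 = 10010100 (10xxxxxx ✓), payload 010100.
Byte 4: 0x9B = 10011011 (10xxxxxx ✓), payload 011011.
Concatenate: 000011101010100011011 = 0x1D51B (21 bits → U+1D51B).

U+1D51B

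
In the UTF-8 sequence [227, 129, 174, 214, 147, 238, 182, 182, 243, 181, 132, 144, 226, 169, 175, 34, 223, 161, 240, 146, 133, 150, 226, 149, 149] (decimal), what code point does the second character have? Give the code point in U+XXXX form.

U+0593

Offset 0: leading byte 0xE3 = 11100011 → 3-byte char #1 = E3 81 AE.
Offset 3: leading byte 0xD6 = 11010110 → 2-byte char #2 = D6 93.
Leading byte 0xD6 = 11010110 matches 110xxxxx → 2-byte sequence.
Byte 1: 0xD6 = 11010110, payload 10110 (5 bits).
Byte 2: 0x93 = 10010011 (10xxxxxx ✓), payload 010011.
Concatenate: 10110010011 = 0x593 (11 bits → U+0593).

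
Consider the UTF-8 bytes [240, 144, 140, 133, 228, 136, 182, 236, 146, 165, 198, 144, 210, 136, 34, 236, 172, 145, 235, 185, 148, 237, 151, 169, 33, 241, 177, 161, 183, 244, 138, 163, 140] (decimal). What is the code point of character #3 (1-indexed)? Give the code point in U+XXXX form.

U+C4A5

Offset 0: leading byte 0xF0 = 11110000 → 4-byte char #1 = F0 90 8C 85.
Offset 4: leading byte 0xE4 = 11100100 → 3-byte char #2 = E4 88 B6.
Offset 7: leading byte 0xEC = 11101100 → 3-byte char #3 = EC 92 A5.
Leading byte 0xEC = 11101100 matches 1110xxxx → 3-byte sequence.
Byte 1: 0xEC = 11101100, payload 1100 (4 bits).
Byte 2: 0x92 = 10010010 (10xxxxxx ✓), payload 010010.
Byte 3: 0xA5 = 10100101 (10xxxxxx ✓), payload 100101.
Concatenate: 1100010010100101 = 0xC4A5 (16 bits → U+C4A5).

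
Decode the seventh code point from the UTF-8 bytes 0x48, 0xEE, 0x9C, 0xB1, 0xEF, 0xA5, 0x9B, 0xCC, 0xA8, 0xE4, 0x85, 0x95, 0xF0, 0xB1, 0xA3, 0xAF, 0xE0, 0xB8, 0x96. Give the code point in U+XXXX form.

Offset 0: leading byte 0x48 = 01001000 → 1-byte char #1 = 48.
Offset 1: leading byte 0xEE = 11101110 → 3-byte char #2 = EE 9C B1.
Offset 4: leading byte 0xEF = 11101111 → 3-byte char #3 = EF A5 9B.
Offset 7: leading byte 0xCC = 11001100 → 2-byte char #4 = CC A8.
Offset 9: leading byte 0xE4 = 11100100 → 3-byte char #5 = E4 85 95.
Offset 12: leading byte 0xF0 = 11110000 → 4-byte char #6 = F0 B1 A3 AF.
Offset 16: leading byte 0xE0 = 11100000 → 3-byte char #7 = E0 B8 96.
Leading byte 0xE0 = 11100000 matches 1110xxxx → 3-byte sequence.
Byte 1: 0xE0 = 11100000, payload 0000 (4 bits).
Byte 2: 0xB8 = 10111000 (10xxxxxx ✓), payload 111000.
Byte 3: 0x96 = 10010110 (10xxxxxx ✓), payload 010110.
Concatenate: 0000111000010110 = 0xE16 (16 bits → U+0E16).

U+0E16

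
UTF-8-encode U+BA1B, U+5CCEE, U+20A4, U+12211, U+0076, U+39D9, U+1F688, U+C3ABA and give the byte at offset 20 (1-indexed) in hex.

1-indexed offset 20 is 0-indexed offset 19.
U+BA1B → 3-byte form EB A8 9B at offsets 0–2.
U+5CCEE → 4-byte form F1 9C B3 AE at offsets 3–6.
U+20A4 → 3-byte form E2 82 A4 at offsets 7–9.
U+12211 → 4-byte form F0 92 88 91 at offsets 10–13.
U+0076 → 1-byte form 76 at offsets 14–14.
U+39D9 → 3-byte form E3 A7 99 at offsets 15–17.
U+1F688 → 4-byte form F0 9F 9A 88 at offsets 18–21.
Offset 19 falls in char 7's range; it's byte 2 of F0 9F 9A 88 = 0x9F.

0x9F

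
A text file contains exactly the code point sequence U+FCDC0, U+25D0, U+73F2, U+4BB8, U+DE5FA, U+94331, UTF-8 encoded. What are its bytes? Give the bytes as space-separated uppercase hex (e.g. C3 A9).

F3 BC B7 80 E2 97 90 E7 8F B2 E4 AE B8 F3 9E 97 BA F2 94 8C B1

U+FCDC0: 4-byte form → F3 BC B7 80.
U+25D0: 3-byte form → E2 97 90.
U+73F2: 3-byte form → E7 8F B2.
U+4BB8: 3-byte form → E4 AE B8.
U+DE5FA: 4-byte form → F3 9E 97 BA.
U+94331: 4-byte form → F2 94 8C B1.
Concatenated (21 bytes): F3 BC B7 80 E2 97 90 E7 8F B2 E4 AE B8 F3 9E 97 BA F2 94 8C B1.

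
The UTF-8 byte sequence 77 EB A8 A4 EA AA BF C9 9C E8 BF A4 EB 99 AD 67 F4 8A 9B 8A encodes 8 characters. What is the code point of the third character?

Offset 0: leading byte 0x77 = 01110111 → 1-byte char #1 = 77.
Offset 1: leading byte 0xEB = 11101011 → 3-byte char #2 = EB A8 A4.
Offset 4: leading byte 0xEA = 11101010 → 3-byte char #3 = EA AA BF.
Leading byte 0xEA = 11101010 matches 1110xxxx → 3-byte sequence.
Byte 1: 0xEA = 11101010, payload 1010 (4 bits).
Byte 2: 0xAA = 10101010 (10xxxxxx ✓), payload 101010.
Byte 3: 0xBF = 10111111 (10xxxxxx ✓), payload 111111.
Concatenate: 1010101010111111 = 0xAABF (16 bits → U+AABF).

U+AABF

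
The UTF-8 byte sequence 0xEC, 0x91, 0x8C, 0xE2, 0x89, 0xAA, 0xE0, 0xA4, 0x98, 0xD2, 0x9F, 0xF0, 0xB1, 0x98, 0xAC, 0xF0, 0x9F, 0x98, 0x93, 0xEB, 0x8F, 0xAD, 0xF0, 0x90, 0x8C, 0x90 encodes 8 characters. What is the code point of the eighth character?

U+10310

Offset 0: leading byte 0xEC = 11101100 → 3-byte char #1 = EC 91 8C.
Offset 3: leading byte 0xE2 = 11100010 → 3-byte char #2 = E2 89 AA.
Offset 6: leading byte 0xE0 = 11100000 → 3-byte char #3 = E0 A4 98.
Offset 9: leading byte 0xD2 = 11010010 → 2-byte char #4 = D2 9F.
Offset 11: leading byte 0xF0 = 11110000 → 4-byte char #5 = F0 B1 98 AC.
Offset 15: leading byte 0xF0 = 11110000 → 4-byte char #6 = F0 9F 98 93.
Offset 19: leading byte 0xEB = 11101011 → 3-byte char #7 = EB 8F AD.
Offset 22: leading byte 0xF0 = 11110000 → 4-byte char #8 = F0 90 8C 90.
Leading byte 0xF0 = 11110000 matches 11110xxx → 4-byte sequence.
Byte 1: 0xF0 = 11110000, payload 000 (3 bits).
Byte 2: 0x90 = 10010000 (10xxxxxx ✓), payload 010000.
Byte 3: 0x8C = 10001100 (10xxxxxx ✓), payload 001100.
Byte 4: 0x90 = 10010000 (10xxxxxx ✓), payload 010000.
Concatenate: 000010000001100010000 = 0x10310 (21 bits → U+10310).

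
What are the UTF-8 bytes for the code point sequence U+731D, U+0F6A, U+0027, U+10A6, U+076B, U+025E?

E7 8C 9D E0 BD AA 27 E1 82 A6 DD AB C9 9E

U+731D: 3-byte form → E7 8C 9D.
U+0F6A: 3-byte form → E0 BD AA.
U+0027: 1-byte form → 27.
U+10A6: 3-byte form → E1 82 A6.
U+076B: 2-byte form → DD AB.
U+025E: 2-byte form → C9 9E.
Concatenated (14 bytes): E7 8C 9D E0 BD AA 27 E1 82 A6 DD AB C9 9E.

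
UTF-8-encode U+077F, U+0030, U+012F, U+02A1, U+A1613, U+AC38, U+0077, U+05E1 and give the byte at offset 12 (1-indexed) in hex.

1-indexed offset 12 is 0-indexed offset 11.
U+077F → 2-byte form DD BF at offsets 0–1.
U+0030 → 1-byte form 30 at offsets 2–2.
U+012F → 2-byte form C4 AF at offsets 3–4.
U+02A1 → 2-byte form CA A1 at offsets 5–6.
U+A1613 → 4-byte form F2 A1 98 93 at offsets 7–10.
U+AC38 → 3-byte form EA B0 B8 at offsets 11–13.
Offset 11 falls in char 6's range; it's byte 1 of EA B0 B8 = 0xEA.

0xEA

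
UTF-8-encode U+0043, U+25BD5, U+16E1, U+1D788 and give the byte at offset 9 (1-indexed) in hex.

1-indexed offset 9 is 0-indexed offset 8.
U+0043 → 1-byte form 43 at offsets 0–0.
U+25BD5 → 4-byte form F0 A5 AF 95 at offsets 1–4.
U+16E1 → 3-byte form E1 9B A1 at offsets 5–7.
U+1D788 → 4-byte form F0 9D 9E 88 at offsets 8–11.
Offset 8 falls in char 4's range; it's byte 1 of F0 9D 9E 88 = 0xF0.

0xF0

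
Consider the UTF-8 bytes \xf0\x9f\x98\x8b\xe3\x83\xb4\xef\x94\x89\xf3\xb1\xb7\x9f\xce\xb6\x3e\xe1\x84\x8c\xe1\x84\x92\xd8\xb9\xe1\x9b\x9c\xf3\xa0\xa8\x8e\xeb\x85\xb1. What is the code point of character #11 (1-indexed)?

Offset 0: leading byte 0xF0 = 11110000 → 4-byte char #1 = F0 9F 98 8B.
Offset 4: leading byte 0xE3 = 11100011 → 3-byte char #2 = E3 83 B4.
Offset 7: leading byte 0xEF = 11101111 → 3-byte char #3 = EF 94 89.
Offset 10: leading byte 0xF3 = 11110011 → 4-byte char #4 = F3 B1 B7 9F.
Offset 14: leading byte 0xCE = 11001110 → 2-byte char #5 = CE B6.
Offset 16: leading byte 0x3E = 00111110 → 1-byte char #6 = 3E.
Offset 17: leading byte 0xE1 = 11100001 → 3-byte char #7 = E1 84 8C.
Offset 20: leading byte 0xE1 = 11100001 → 3-byte char #8 = E1 84 92.
Offset 23: leading byte 0xD8 = 11011000 → 2-byte char #9 = D8 B9.
Offset 25: leading byte 0xE1 = 11100001 → 3-byte char #10 = E1 9B 9C.
Offset 28: leading byte 0xF3 = 11110011 → 4-byte char #11 = F3 A0 A8 8E.
Leading byte 0xF3 = 11110011 matches 11110xxx → 4-byte sequence.
Byte 1: 0xF3 = 11110011, payload 011 (3 bits).
Byte 2: 0xA0 = 10100000 (10xxxxxx ✓), payload 100000.
Byte 3: 0xA8 = 10101000 (10xxxxxx ✓), payload 101000.
Byte 4: 0x8E = 10001110 (10xxxxxx ✓), payload 001110.
Concatenate: 011100000101000001110 = 0xE0A0E (21 bits → U+E0A0E).

U+E0A0E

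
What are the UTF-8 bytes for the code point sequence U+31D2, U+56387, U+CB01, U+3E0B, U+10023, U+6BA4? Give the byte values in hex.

E3 87 92 F1 96 8E 87 EC AC 81 E3 B8 8B F0 90 80 A3 E6 AE A4

U+31D2: 3-byte form → E3 87 92.
U+56387: 4-byte form → F1 96 8E 87.
U+CB01: 3-byte form → EC AC 81.
U+3E0B: 3-byte form → E3 B8 8B.
U+10023: 4-byte form → F0 90 80 A3.
U+6BA4: 3-byte form → E6 AE A4.
Concatenated (20 bytes): E3 87 92 F1 96 8E 87 EC AC 81 E3 B8 8B F0 90 80 A3 E6 AE A4.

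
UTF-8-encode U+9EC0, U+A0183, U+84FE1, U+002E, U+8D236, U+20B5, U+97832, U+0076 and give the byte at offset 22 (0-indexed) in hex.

0xB2

U+9EC0 → 3-byte form E9 BB 80 at offsets 0–2.
U+A0183 → 4-byte form F2 A0 86 83 at offsets 3–6.
U+84FE1 → 4-byte form F2 84 BF A1 at offsets 7–10.
U+002E → 1-byte form 2E at offsets 11–11.
U+8D236 → 4-byte form F2 8D 88 B6 at offsets 12–15.
U+20B5 → 3-byte form E2 82 B5 at offsets 16–18.
U+97832 → 4-byte form F2 97 A0 B2 at offsets 19–22.
Offset 22 falls in char 7's range; it's byte 4 of F2 97 A0 B2 = 0xB2.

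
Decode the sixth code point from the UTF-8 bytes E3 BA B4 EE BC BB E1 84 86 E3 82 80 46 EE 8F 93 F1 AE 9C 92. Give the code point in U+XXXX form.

U+E3D3

Offset 0: leading byte 0xE3 = 11100011 → 3-byte char #1 = E3 BA B4.
Offset 3: leading byte 0xEE = 11101110 → 3-byte char #2 = EE BC BB.
Offset 6: leading byte 0xE1 = 11100001 → 3-byte char #3 = E1 84 86.
Offset 9: leading byte 0xE3 = 11100011 → 3-byte char #4 = E3 82 80.
Offset 12: leading byte 0x46 = 01000110 → 1-byte char #5 = 46.
Offset 13: leading byte 0xEE = 11101110 → 3-byte char #6 = EE 8F 93.
Leading byte 0xEE = 11101110 matches 1110xxxx → 3-byte sequence.
Byte 1: 0xEE = 11101110, payload 1110 (4 bits).
Byte 2: 0x8F = 10001111 (10xxxxxx ✓), payload 001111.
Byte 3: 0x93 = 10010011 (10xxxxxx ✓), payload 010011.
Concatenate: 1110001111010011 = 0xE3D3 (16 bits → U+E3D3).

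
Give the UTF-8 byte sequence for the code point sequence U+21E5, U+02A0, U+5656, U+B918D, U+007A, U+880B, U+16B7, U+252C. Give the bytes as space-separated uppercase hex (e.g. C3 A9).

E2 87 A5 CA A0 E5 99 96 F2 B9 86 8D 7A E8 A0 8B E1 9A B7 E2 94 AC

U+21E5: 3-byte form → E2 87 A5.
U+02A0: 2-byte form → CA A0.
U+5656: 3-byte form → E5 99 96.
U+B918D: 4-byte form → F2 B9 86 8D.
U+007A: 1-byte form → 7A.
U+880B: 3-byte form → E8 A0 8B.
U+16B7: 3-byte form → E1 9A B7.
U+252C: 3-byte form → E2 94 AC.
Concatenated (22 bytes): E2 87 A5 CA A0 E5 99 96 F2 B9 86 8D 7A E8 A0 8B E1 9A B7 E2 94 AC.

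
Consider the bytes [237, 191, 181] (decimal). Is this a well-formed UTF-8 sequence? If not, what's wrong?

invalid (encodes a surrogate (U+D800–U+DFFF))

Structurally a 3-byte sequence; payload = 0xDFF5.
But 0xDFF5 is in U+D800–U+DFFF, the surrogate range. Surrogates are not Unicode scalar values and are forbidden in UTF-8.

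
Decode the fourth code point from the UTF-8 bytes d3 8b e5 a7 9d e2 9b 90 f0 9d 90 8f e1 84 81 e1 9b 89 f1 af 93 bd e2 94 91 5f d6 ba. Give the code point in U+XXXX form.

U+1D40F

Offset 0: leading byte 0xD3 = 11010011 → 2-byte char #1 = D3 8B.
Offset 2: leading byte 0xE5 = 11100101 → 3-byte char #2 = E5 A7 9D.
Offset 5: leading byte 0xE2 = 11100010 → 3-byte char #3 = E2 9B 90.
Offset 8: leading byte 0xF0 = 11110000 → 4-byte char #4 = F0 9D 90 8F.
Leading byte 0xF0 = 11110000 matches 11110xxx → 4-byte sequence.
Byte 1: 0xF0 = 11110000, payload 000 (3 bits).
Byte 2: 0x9D = 10011101 (10xxxxxx ✓), payload 011101.
Byte 3: 0x90 = 10010000 (10xxxxxx ✓), payload 010000.
Byte 4: 0x8F = 10001111 (10xxxxxx ✓), payload 001111.
Concatenate: 000011101010000001111 = 0x1D40F (21 bits → U+1D40F).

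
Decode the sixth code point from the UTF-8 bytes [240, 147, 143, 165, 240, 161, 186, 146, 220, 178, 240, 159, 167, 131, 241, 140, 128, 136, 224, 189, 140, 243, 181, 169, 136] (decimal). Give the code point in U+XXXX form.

U+0F4C

Offset 0: leading byte 0xF0 = 11110000 → 4-byte char #1 = F0 93 8F A5.
Offset 4: leading byte 0xF0 = 11110000 → 4-byte char #2 = F0 A1 BA 92.
Offset 8: leading byte 0xDC = 11011100 → 2-byte char #3 = DC B2.
Offset 10: leading byte 0xF0 = 11110000 → 4-byte char #4 = F0 9F A7 83.
Offset 14: leading byte 0xF1 = 11110001 → 4-byte char #5 = F1 8C 80 88.
Offset 18: leading byte 0xE0 = 11100000 → 3-byte char #6 = E0 BD 8C.
Leading byte 0xE0 = 11100000 matches 1110xxxx → 3-byte sequence.
Byte 1: 0xE0 = 11100000, payload 0000 (4 bits).
Byte 2: 0xBD = 10111101 (10xxxxxx ✓), payload 111101.
Byte 3: 0x8C = 10001100 (10xxxxxx ✓), payload 001100.
Concatenate: 0000111101001100 = 0xF4C (16 bits → U+0F4C).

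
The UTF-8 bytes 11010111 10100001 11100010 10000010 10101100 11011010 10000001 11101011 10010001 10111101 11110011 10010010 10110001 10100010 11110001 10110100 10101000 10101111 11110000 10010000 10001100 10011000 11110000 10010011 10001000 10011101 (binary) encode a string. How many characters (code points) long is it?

Byte at offset 0: 0xD7 = 11010111 → 2-byte char (#1). Advance 2.
Byte at offset 2: 0xE2 = 11100010 → 3-byte char (#2). Advance 3.
Byte at offset 5: 0xDA = 11011010 → 2-byte char (#3). Advance 2.
Byte at offset 7: 0xEB = 11101011 → 3-byte char (#4). Advance 3.
Byte at offset 10: 0xF3 = 11110011 → 4-byte char (#5). Advance 4.
Byte at offset 14: 0xF1 = 11110001 → 4-byte char (#6). Advance 4.
Byte at offset 18: 0xF0 = 11110000 → 4-byte char (#7). Advance 4.
Byte at offset 22: 0xF0 = 11110000 → 4-byte char (#8). Advance 4.
Reached end at offset 26 after 8 code points.

8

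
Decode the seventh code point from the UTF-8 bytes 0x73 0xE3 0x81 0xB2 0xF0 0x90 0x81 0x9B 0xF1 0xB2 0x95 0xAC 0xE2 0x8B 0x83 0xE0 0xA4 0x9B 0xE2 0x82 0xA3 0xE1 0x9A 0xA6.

Offset 0: leading byte 0x73 = 01110011 → 1-byte char #1 = 73.
Offset 1: leading byte 0xE3 = 11100011 → 3-byte char #2 = E3 81 B2.
Offset 4: leading byte 0xF0 = 11110000 → 4-byte char #3 = F0 90 81 9B.
Offset 8: leading byte 0xF1 = 11110001 → 4-byte char #4 = F1 B2 95 AC.
Offset 12: leading byte 0xE2 = 11100010 → 3-byte char #5 = E2 8B 83.
Offset 15: leading byte 0xE0 = 11100000 → 3-byte char #6 = E0 A4 9B.
Offset 18: leading byte 0xE2 = 11100010 → 3-byte char #7 = E2 82 A3.
Leading byte 0xE2 = 11100010 matches 1110xxxx → 3-byte sequence.
Byte 1: 0xE2 = 11100010, payload 0010 (4 bits).
Byte 2: 0x82 = 10000010 (10xxxxxx ✓), payload 000010.
Byte 3: 0xA3 = 10100011 (10xxxxxx ✓), payload 100011.
Concatenate: 0010000010100011 = 0x20A3 (16 bits → U+20A3).

U+20A3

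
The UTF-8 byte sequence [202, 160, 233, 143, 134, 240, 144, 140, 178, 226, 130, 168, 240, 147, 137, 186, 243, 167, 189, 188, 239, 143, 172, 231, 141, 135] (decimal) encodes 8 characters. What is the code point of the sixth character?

U+E7F7C

Offset 0: leading byte 0xCA = 11001010 → 2-byte char #1 = CA A0.
Offset 2: leading byte 0xE9 = 11101001 → 3-byte char #2 = E9 8F 86.
Offset 5: leading byte 0xF0 = 11110000 → 4-byte char #3 = F0 90 8C B2.
Offset 9: leading byte 0xE2 = 11100010 → 3-byte char #4 = E2 82 A8.
Offset 12: leading byte 0xF0 = 11110000 → 4-byte char #5 = F0 93 89 BA.
Offset 16: leading byte 0xF3 = 11110011 → 4-byte char #6 = F3 A7 BD BC.
Leading byte 0xF3 = 11110011 matches 11110xxx → 4-byte sequence.
Byte 1: 0xF3 = 11110011, payload 011 (3 bits).
Byte 2: 0xA7 = 10100111 (10xxxxxx ✓), payload 100111.
Byte 3: 0xBD = 10111101 (10xxxxxx ✓), payload 111101.
Byte 4: 0xBC = 10111100 (10xxxxxx ✓), payload 111100.
Concatenate: 011100111111101111100 = 0xE7F7C (21 bits → U+E7F7C).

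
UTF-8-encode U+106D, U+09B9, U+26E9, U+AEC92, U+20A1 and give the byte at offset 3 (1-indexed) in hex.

1-indexed offset 3 is 0-indexed offset 2.
U+106D → 3-byte form E1 81 AD at offsets 0–2.
Offset 2 falls in char 1's range; it's byte 3 of E1 81 AD = 0xAD.

0xAD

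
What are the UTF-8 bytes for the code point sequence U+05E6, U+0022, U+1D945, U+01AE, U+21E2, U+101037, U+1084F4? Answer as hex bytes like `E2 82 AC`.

D7 A6 22 F0 9D A5 85 C6 AE E2 87 A2 F4 81 80 B7 F4 88 93 B4

U+05E6: 2-byte form → D7 A6.
U+0022: 1-byte form → 22.
U+1D945: 4-byte form → F0 9D A5 85.
U+01AE: 2-byte form → C6 AE.
U+21E2: 3-byte form → E2 87 A2.
U+101037: 4-byte form → F4 81 80 B7.
U+1084F4: 4-byte form → F4 88 93 B4.
Concatenated (20 bytes): D7 A6 22 F0 9D A5 85 C6 AE E2 87 A2 F4 81 80 B7 F4 88 93 B4.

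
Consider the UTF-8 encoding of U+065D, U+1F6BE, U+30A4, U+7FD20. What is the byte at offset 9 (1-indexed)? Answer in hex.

1-indexed offset 9 is 0-indexed offset 8.
U+065D → 2-byte form D9 9D at offsets 0–1.
U+1F6BE → 4-byte form F0 9F 9A BE at offsets 2–5.
U+30A4 → 3-byte form E3 82 A4 at offsets 6–8.
Offset 8 falls in char 3's range; it's byte 3 of E3 82 A4 = 0xA4.

0xA4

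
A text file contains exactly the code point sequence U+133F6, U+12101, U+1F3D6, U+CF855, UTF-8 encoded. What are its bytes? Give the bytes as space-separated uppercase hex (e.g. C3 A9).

F0 93 8F B6 F0 92 84 81 F0 9F 8F 96 F3 8F A1 95

U+133F6: 4-byte form → F0 93 8F B6.
U+12101: 4-byte form → F0 92 84 81.
U+1F3D6: 4-byte form → F0 9F 8F 96.
U+CF855: 4-byte form → F3 8F A1 95.
Concatenated (16 bytes): F0 93 8F B6 F0 92 84 81 F0 9F 8F 96 F3 8F A1 95.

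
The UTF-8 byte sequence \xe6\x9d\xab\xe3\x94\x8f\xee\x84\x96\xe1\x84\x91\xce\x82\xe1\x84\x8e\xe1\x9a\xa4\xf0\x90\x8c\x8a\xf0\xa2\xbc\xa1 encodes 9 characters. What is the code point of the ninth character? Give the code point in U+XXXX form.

U+22F21

Offset 0: leading byte 0xE6 = 11100110 → 3-byte char #1 = E6 9D AB.
Offset 3: leading byte 0xE3 = 11100011 → 3-byte char #2 = E3 94 8F.
Offset 6: leading byte 0xEE = 11101110 → 3-byte char #3 = EE 84 96.
Offset 9: leading byte 0xE1 = 11100001 → 3-byte char #4 = E1 84 91.
Offset 12: leading byte 0xCE = 11001110 → 2-byte char #5 = CE 82.
Offset 14: leading byte 0xE1 = 11100001 → 3-byte char #6 = E1 84 8E.
Offset 17: leading byte 0xE1 = 11100001 → 3-byte char #7 = E1 9A A4.
Offset 20: leading byte 0xF0 = 11110000 → 4-byte char #8 = F0 90 8C 8A.
Offset 24: leading byte 0xF0 = 11110000 → 4-byte char #9 = F0 A2 BC A1.
Leading byte 0xF0 = 11110000 matches 11110xxx → 4-byte sequence.
Byte 1: 0xF0 = 11110000, payload 000 (3 bits).
Byte 2: 0xA2 = 10100010 (10xxxxxx ✓), payload 100010.
Byte 3: 0xBC = 10111100 (10xxxxxx ✓), payload 111100.
Byte 4: 0xA1 = 10100001 (10xxxxxx ✓), payload 100001.
Concatenate: 000100010111100100001 = 0x22F21 (21 bits → U+22F21).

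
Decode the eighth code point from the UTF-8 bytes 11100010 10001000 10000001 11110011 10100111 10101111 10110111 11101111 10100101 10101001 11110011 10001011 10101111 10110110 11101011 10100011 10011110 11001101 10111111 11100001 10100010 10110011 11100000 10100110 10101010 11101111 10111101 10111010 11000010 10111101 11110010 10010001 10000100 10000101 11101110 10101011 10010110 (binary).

Offset 0: leading byte 0xE2 = 11100010 → 3-byte char #1 = E2 88 81.
Offset 3: leading byte 0xF3 = 11110011 → 4-byte char #2 = F3 A7 AF B7.
Offset 7: leading byte 0xEF = 11101111 → 3-byte char #3 = EF A5 A9.
Offset 10: leading byte 0xF3 = 11110011 → 4-byte char #4 = F3 8B AF B6.
Offset 14: leading byte 0xEB = 11101011 → 3-byte char #5 = EB A3 9E.
Offset 17: leading byte 0xCD = 11001101 → 2-byte char #6 = CD BF.
Offset 19: leading byte 0xE1 = 11100001 → 3-byte char #7 = E1 A2 B3.
Offset 22: leading byte 0xE0 = 11100000 → 3-byte char #8 = E0 A6 AA.
Leading byte 0xE0 = 11100000 matches 1110xxxx → 3-byte sequence.
Byte 1: 0xE0 = 11100000, payload 0000 (4 bits).
Byte 2: 0xA6 = 10100110 (10xxxxxx ✓), payload 100110.
Byte 3: 0xAA = 10101010 (10xxxxxx ✓), payload 101010.
Concatenate: 0000100110101010 = 0x9AA (16 bits → U+09AA).

U+09AA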